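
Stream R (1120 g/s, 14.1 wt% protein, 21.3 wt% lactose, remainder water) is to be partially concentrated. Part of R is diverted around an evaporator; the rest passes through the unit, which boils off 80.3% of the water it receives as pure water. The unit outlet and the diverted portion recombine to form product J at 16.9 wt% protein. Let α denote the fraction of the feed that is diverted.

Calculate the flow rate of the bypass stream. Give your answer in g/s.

All 1120×0.141 = 157.92 g/s of protein reaches J, so J = 157.92/0.169 = 934.44 g/s and vapour = 185.56 g/s.
The evaporator receives (1−α)·1120 of feed at 0.646 water and removes 0.803 of that water:
0.803×0.646×(1−α)×1120 = 185.56
(1−α) = 185.56/580.99 = 0.3194;  α = 0.6806.
Bypass flow = 0.6806×1120 = 762.28 g/s.

762.3 g/s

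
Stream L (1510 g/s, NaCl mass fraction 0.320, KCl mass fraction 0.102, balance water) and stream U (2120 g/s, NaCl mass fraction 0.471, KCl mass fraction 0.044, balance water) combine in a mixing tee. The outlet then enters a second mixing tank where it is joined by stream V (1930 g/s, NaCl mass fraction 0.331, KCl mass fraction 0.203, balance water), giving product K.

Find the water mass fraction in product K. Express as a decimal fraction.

0.504

Overall, product flow = 5560 g/s.
water in = 1510×0.578 + 2120×0.485 + 1930×0.466 = 2800.4 g/s.
water fraction in K = 0.504.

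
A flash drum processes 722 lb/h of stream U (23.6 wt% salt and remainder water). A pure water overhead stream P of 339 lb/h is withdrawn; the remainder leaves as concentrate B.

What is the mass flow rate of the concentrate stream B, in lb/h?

383 lb/h

Concentrate = 722 − 339 = 383 lb/h.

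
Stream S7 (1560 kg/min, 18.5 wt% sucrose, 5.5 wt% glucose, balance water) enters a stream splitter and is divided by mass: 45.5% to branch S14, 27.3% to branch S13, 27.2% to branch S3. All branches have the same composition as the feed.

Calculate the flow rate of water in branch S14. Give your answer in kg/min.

Branch S14 total = 0.455×1560 = 709.8 kg/min.
water in S14 = 0.760×709.8 = 539.45 kg/min.

539.4 kg/min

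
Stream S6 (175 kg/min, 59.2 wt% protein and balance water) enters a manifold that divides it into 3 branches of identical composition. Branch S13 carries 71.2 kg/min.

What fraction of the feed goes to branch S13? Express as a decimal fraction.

0.407

Fraction to S13 = 71.2/175 = 0.4069.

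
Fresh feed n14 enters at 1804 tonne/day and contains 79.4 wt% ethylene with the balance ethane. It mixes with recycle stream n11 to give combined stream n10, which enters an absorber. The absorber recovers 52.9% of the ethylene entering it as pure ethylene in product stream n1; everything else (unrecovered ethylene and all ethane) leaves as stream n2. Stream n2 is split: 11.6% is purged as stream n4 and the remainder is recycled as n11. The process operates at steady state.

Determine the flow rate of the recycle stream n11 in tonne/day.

ethane enters only via n14 and leaves only via the purge: 1804×0.206 = 0.116×(ethane in n2), and the absorber passes all ethane, so ethane in n10 = ethane in n2 = 3203.7 tonne/day.
ethylene in n10: m_A = 1804×0.794 + (1−0.116)·(1−0.529)·m_A, so m_A = 1432.4/0.5836 = 2454.2 tonne/day.
n2 = (1−0.529)×2454.2 + 3203.7 = 4359.6 tonne/day.
Recycle n11 = (1−0.116)×4359.6 = 3853.9 tonne/day.

3854 tonne/day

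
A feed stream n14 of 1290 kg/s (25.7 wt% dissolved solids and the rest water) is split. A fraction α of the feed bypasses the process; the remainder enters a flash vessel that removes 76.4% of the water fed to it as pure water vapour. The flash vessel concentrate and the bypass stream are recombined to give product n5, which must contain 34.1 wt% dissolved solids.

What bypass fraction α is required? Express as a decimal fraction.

0.566

All 1290×0.257 = 331.53 kg/s of dissolved solids reaches n5, so n5 = 331.53/0.341 = 972.23 kg/s and vapour = 317.77 kg/s.
The evaporator receives (1−α)·1290 of feed at 0.743 water and removes 0.764 of that water:
0.764×0.743×(1−α)×1290 = 317.77
(1−α) = 317.77/732.27 = 0.4340;  α = 0.5660.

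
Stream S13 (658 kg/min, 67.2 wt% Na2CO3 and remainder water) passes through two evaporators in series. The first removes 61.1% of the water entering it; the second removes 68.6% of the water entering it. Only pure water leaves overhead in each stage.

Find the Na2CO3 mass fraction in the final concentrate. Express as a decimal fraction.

water in feed = 658×0.328 = 215.82 kg/min.
After stage 1: water left = (1−0.611)×215.82 = 83.956; stream total = 526.13 kg/min.
After stage 2: water left = (1−0.686)×83.956 = 26.362; final concentrate = 468.54 kg/min.
Na2CO3 fraction = 442.18/468.54 = 0.944.

0.944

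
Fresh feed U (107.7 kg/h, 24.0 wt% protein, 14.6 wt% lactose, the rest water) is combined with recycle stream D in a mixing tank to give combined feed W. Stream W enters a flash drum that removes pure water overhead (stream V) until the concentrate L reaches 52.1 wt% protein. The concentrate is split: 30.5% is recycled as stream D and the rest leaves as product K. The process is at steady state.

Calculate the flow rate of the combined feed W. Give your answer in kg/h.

Overall protein balance (none leaves overhead): protein in fresh feed = protein in product, i.e. 107.7×0.240 = (1−0.305)·L·0.521.
L = 25.848/(0.521×0.695) = 71.385 kg/h.
Recycle D = 0.305×71.385 = 21.772 kg/h.
Combined feed W = 107.7 + 21.772 = 129.47 kg/h.

129.5 kg/h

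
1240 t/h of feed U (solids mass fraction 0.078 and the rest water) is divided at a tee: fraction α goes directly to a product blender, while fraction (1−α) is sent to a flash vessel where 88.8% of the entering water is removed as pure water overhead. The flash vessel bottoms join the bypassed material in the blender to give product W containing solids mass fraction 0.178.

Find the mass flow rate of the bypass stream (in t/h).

389.1 t/h

All 1240×0.078 = 96.72 t/h of solids reaches W, so W = 96.72/0.178 = 543.37 t/h and vapour = 696.63 t/h.
The evaporator receives (1−α)·1240 of feed at 0.922 water and removes 0.888 of that water:
0.888×0.922×(1−α)×1240 = 696.63
(1−α) = 696.63/1015.2 = 0.6862;  α = 0.3138.
Bypass flow = 0.3138×1240 = 389.14 t/h.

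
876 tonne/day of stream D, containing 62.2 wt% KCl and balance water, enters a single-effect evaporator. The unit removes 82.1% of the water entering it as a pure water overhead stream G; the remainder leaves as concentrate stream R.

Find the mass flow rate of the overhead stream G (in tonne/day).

water entering = 876×0.378 = 331.13 tonne/day; overhead removed = 0.821×331.13 = 271.86 tonne/day.

271.9 tonne/day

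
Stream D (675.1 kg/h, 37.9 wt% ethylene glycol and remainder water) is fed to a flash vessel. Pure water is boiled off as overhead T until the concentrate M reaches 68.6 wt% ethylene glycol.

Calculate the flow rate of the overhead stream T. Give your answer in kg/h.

302.1 kg/h

ethylene glycol is conserved: 675.1×0.379 = 255.86 kg/h all reports to the concentrate.
Concentrate = 255.86/(target fraction) = 372.98 kg/h.
Overhead = 675.1 − 372.98 = 302.12 kg/h.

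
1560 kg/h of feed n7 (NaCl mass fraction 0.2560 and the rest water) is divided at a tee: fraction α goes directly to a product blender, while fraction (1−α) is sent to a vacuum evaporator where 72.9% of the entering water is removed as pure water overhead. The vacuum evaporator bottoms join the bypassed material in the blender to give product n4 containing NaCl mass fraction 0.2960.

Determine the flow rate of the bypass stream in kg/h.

1171 kg/h

All 1560×0.256 = 399.36 kg/h of NaCl reaches n4, so n4 = 399.36/0.296 = 1349.2 kg/h and vapour = 210.81 kg/h.
The evaporator receives (1−α)·1560 of feed at 0.744 water and removes 0.729 of that water:
0.729×0.744×(1−α)×1560 = 210.81
(1−α) = 210.81/846.11 = 0.2492;  α = 0.7508.
Bypass flow = 0.7508×1560 = 1171.3 kg/h.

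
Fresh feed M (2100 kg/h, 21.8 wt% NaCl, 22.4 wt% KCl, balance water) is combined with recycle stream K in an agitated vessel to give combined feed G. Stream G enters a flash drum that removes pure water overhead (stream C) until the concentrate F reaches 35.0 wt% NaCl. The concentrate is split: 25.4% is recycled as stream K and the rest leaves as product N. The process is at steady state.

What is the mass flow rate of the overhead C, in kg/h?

792 kg/h

Overall NaCl balance (none leaves overhead): NaCl in fresh feed = NaCl in product, i.e. 2100×0.218 = (1−0.254)·F·0.350.
F = 457.8/(0.350×0.746) = 1753.4 kg/h.
Recycle K = 0.254×1753.4 = 445.35 kg/h.
Combined feed G = 2100 + 445.35 = 2545.4 kg/h.
Overhead C = G − F = 2545.4 − 1753.4 = 792 kg/h.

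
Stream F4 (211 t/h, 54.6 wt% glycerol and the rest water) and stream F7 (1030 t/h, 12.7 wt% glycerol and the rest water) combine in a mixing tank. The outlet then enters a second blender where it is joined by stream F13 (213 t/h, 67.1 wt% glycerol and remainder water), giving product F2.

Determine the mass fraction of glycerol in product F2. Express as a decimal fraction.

0.2675

Overall, product flow = 1454 t/h.
glycerol in = 211×0.546 + 1030×0.127 + 213×0.671 = 388.94 t/h.
glycerol fraction in F2 = 0.2675.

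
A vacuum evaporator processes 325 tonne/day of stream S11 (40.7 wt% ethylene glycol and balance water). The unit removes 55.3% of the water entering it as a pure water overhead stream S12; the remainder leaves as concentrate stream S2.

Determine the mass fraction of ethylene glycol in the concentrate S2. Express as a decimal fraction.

ethylene glycol is not removed: 325×0.407 = 132.27 tonne/day of ethylene glycol enters S2.
water entering = 325×0.593 = 192.72 tonne/day; overhead removed = 0.553×192.72 = 106.58 tonne/day.
Concentrate = 325 − 106.58 = 218.42 tonne/day.
Mass fraction = 132.27/218.42 = 0.6056.

0.6056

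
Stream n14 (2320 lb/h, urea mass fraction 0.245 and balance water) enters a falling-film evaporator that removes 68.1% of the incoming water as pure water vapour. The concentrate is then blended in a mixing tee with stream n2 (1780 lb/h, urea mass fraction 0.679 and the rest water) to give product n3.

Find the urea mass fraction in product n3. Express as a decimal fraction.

Vapour removed = 0.681×0.755×2320 = 1192.8 lb/h; concentrate = 1127.2 lb/h.
urea reaching the mixer = 568.4 (from concentrate) + 1780×0.679 = 1777 lb/h.
Product flow = 1127.2 + 1780 = 2907.2 lb/h; urea fraction = 0.611.

0.611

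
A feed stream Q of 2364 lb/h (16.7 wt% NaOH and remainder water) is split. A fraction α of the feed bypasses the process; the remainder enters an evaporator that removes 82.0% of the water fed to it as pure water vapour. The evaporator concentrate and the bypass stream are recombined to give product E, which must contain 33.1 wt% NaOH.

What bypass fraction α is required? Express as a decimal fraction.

0.275

All 2364×0.167 = 394.79 lb/h of NaOH reaches E, so E = 394.79/0.331 = 1192.7 lb/h and vapour = 1171.3 lb/h.
The evaporator receives (1−α)·2364 of feed at 0.833 water and removes 0.820 of that water:
0.820×0.833×(1−α)×2364 = 1171.3
(1−α) = 1171.3/1614.8 = 0.7254;  α = 0.2746.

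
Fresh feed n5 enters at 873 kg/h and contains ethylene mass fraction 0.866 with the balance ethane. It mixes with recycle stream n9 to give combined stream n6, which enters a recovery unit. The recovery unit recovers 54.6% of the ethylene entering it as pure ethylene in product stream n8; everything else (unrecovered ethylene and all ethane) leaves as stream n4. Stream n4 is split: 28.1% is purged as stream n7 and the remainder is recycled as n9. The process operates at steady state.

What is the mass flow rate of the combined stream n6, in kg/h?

ethane enters only via n5 and leaves only via the purge: 873×0.134 = 0.281×(ethane in n4), and the recovery unit passes all ethane, so ethane in n6 = ethane in n4 = 416.31 kg/h.
ethylene in n6: m_A = 873×0.866 + (1−0.281)·(1−0.546)·m_A, so m_A = 756.02/0.6736 = 1122.4 kg/h.
n6 = 1122.4 + 416.31 = 1538.7 kg/h.

1539 kg/h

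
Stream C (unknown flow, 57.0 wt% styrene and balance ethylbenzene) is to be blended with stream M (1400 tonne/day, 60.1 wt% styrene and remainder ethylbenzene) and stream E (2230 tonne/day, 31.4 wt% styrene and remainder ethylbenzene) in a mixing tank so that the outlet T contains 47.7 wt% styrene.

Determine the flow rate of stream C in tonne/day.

Let C be the unknown flow. Total out = 3630 + C.
styrene balance: 1541.6 + 0.570·C = 0.477·(3630 + C)
(0.570 − 0.477)·C = 0.477×3630 − 1541.6 = 189.89
C = 189.89 / 0.093 = 2041.8 tonne/day

2042 tonne/day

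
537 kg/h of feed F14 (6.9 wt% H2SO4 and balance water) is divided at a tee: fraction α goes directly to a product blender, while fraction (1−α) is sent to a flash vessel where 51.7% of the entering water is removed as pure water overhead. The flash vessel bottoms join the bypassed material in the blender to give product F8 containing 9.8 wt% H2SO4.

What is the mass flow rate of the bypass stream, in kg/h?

All 537×0.069 = 37.053 kg/h of H2SO4 reaches F8, so F8 = 37.053/0.098 = 378.09 kg/h and vapour = 158.91 kg/h.
The evaporator receives (1−α)·537 of feed at 0.931 water and removes 0.517 of that water:
0.517×0.931×(1−α)×537 = 158.91
(1−α) = 158.91/258.47 = 0.6148;  α = 0.3852.
Bypass flow = 0.3852×537 = 206.85 kg/h.

206.9 kg/h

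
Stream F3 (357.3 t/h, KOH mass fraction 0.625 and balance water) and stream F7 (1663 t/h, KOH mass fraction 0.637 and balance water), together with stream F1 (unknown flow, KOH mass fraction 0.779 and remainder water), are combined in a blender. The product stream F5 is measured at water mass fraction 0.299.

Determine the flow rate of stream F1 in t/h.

Let F1 be the unknown flow. Total out = 2020.3 + F1.
water balance: 737.66 + 0.221·F1 = 0.299·(2020.3 + F1)
(0.221 − 0.299)·F1 = 0.299×2020.3 − 737.66 = -133.59
F1 = -133.59 / -0.078 = 1712.7 t/h

1713 t/h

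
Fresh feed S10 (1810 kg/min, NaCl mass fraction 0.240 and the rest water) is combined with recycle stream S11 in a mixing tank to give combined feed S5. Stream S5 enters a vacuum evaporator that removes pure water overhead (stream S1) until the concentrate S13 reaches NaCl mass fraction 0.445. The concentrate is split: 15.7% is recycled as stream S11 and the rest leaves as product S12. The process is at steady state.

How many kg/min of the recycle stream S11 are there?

181.8 kg/min

Overall NaCl balance (none leaves overhead): NaCl in fresh feed = NaCl in product, i.e. 1810×0.240 = (1−0.157)·S13·0.445.
S13 = 434.4/(0.445×0.843) = 1158 kg/min.
Recycle S11 = 0.157×1158 = 181.8 kg/min.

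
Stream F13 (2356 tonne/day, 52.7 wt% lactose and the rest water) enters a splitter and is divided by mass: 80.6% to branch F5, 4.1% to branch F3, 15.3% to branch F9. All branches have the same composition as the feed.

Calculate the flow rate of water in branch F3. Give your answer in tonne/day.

Branch F3 total = 0.041×2356 = 96.596 tonne/day.
water in F3 = 0.473×96.596 = 45.69 tonne/day.

45.69 tonne/day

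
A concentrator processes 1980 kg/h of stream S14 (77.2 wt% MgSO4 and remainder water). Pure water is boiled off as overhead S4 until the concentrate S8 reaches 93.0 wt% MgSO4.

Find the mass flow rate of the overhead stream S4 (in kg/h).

MgSO4 is conserved: 1980×0.772 = 1528.6 kg/h all reports to the concentrate.
Concentrate = 1528.6/(target fraction) = 1643.6 kg/h.
Overhead = 1980 − 1643.6 = 336.39 kg/h.

336.4 kg/h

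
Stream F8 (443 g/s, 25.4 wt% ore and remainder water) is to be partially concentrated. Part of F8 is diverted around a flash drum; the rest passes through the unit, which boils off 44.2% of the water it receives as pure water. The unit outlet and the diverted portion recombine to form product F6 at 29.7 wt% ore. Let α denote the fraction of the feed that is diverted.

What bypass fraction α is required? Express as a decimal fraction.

All 443×0.254 = 112.52 g/s of ore reaches F6, so F6 = 112.52/0.297 = 378.86 g/s and vapour = 64.138 g/s.
The evaporator receives (1−α)·443 of feed at 0.746 water and removes 0.442 of that water:
0.442×0.746×(1−α)×443 = 64.138
(1−α) = 64.138/146.07 = 0.4391;  α = 0.5609.

0.561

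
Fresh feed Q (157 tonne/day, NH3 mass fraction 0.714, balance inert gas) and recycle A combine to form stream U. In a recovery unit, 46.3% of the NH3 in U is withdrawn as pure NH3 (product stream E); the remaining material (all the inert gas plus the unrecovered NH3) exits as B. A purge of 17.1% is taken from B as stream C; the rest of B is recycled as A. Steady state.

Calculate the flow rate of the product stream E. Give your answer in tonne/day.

NH3 in U: m_A = 157×0.714 + (1−0.171)·(1−0.463)·m_A, so m_A = 112.1/0.5548 = 202.04 tonne/day.
Product E = 0.463×202.04 = 93.545 tonne/day.

93.55 tonne/day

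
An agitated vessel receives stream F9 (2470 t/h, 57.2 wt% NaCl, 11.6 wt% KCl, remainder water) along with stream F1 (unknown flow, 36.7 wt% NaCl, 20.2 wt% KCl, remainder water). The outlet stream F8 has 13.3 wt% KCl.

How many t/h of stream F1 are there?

Let F1 be the unknown flow. Total out = 2470 + F1.
KCl balance: 286.52 + 0.202·F1 = 0.133·(2470 + F1)
(0.202 − 0.133)·F1 = 0.133×2470 − 286.52 = 41.99
F1 = 41.99 / 0.069 = 608.55 t/h

608.6 t/h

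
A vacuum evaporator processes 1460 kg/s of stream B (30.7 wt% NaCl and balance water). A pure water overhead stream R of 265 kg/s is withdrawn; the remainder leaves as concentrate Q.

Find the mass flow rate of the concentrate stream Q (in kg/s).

Concentrate = 1460 − 265 = 1195 kg/s.

1195 kg/s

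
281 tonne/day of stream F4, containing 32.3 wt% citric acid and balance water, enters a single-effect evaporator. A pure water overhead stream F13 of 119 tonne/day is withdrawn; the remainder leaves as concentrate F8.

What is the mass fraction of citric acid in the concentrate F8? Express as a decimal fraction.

0.560

citric acid is not removed: 281×0.323 = 90.763 tonne/day of citric acid enters F8.
Concentrate = 281 − 119 = 162 tonne/day.
Mass fraction = 90.763/162 = 0.560.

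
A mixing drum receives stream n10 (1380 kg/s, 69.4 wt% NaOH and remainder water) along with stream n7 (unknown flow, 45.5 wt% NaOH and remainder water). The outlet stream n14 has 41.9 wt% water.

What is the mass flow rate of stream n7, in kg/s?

Let n7 be the unknown flow. Total out = 1380 + n7.
water balance: 422.28 + 0.545·n7 = 0.419·(1380 + n7)
(0.545 − 0.419)·n7 = 0.419×1380 − 422.28 = 155.94
n7 = 155.94 / 0.126 = 1237.6 kg/s

1238 kg/s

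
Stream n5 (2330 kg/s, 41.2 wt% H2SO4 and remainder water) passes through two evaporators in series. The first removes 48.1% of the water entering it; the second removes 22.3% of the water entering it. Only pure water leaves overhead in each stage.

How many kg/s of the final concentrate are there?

1512 kg/s

water in feed = 2330×0.588 = 1370 kg/s.
After stage 1: water left = (1−0.481)×1370 = 711.05; stream total = 1671 kg/s.
After stage 2: water left = (1−0.223)×711.05 = 552.49; final concentrate = 1512.4 kg/s.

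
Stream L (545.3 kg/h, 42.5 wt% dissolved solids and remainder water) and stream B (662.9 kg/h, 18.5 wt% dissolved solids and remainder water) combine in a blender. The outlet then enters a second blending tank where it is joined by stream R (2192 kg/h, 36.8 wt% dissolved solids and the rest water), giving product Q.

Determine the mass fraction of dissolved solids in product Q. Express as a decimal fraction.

0.341

Overall, product flow = 3400.2 kg/h.
dissolved solids in = 545.3×0.425 + 662.9×0.185 + 2192×0.368 = 1161 kg/h.
dissolved solids fraction in Q = 0.341.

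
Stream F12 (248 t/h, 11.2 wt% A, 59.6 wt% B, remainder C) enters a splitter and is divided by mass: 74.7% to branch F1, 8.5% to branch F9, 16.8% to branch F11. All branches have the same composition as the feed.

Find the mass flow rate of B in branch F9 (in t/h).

Branch F9 total = 0.085×248 = 21.08 t/h.
B in F9 = 0.596×21.08 = 12.564 t/h.

12.56 t/h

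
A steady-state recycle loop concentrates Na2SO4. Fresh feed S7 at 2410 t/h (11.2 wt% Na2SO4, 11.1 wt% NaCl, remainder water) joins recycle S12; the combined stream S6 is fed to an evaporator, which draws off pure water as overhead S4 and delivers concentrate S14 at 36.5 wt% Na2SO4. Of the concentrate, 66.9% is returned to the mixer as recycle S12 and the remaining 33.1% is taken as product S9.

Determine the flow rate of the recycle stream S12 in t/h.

Overall Na2SO4 balance (none leaves overhead): Na2SO4 in fresh feed = Na2SO4 in product, i.e. 2410×0.112 = (1−0.669)·S14·0.365.
S14 = 269.92/(0.365×0.331) = 2234.2 t/h.
Recycle S12 = 0.669×2234.2 = 1494.7 t/h.

1495 t/h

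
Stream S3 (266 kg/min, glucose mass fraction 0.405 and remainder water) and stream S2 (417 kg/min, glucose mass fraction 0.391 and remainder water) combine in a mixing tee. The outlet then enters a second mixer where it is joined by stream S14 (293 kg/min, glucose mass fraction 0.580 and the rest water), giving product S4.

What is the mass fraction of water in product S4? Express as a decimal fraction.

Overall, product flow = 976 kg/min.
water in = 266×0.595 + 417×0.609 + 293×0.420 = 535.28 kg/min.
water fraction in S4 = 0.548.

0.548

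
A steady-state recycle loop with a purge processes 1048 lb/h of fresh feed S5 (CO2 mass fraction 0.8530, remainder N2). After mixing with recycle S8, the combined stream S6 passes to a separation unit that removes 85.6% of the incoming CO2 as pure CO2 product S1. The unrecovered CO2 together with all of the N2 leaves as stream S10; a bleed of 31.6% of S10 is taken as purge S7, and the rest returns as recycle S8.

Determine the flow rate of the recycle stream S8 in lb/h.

431.1 lb/h

N2 enters only via S5 and leaves only via the purge: 1048×0.147 = 0.316×(N2 in S10), and the separation unit passes all N2, so N2 in S6 = N2 in S10 = 487.52 lb/h.
CO2 in S6: m_A = 1048×0.853 + (1−0.316)·(1−0.856)·m_A, so m_A = 893.94/0.9015 = 991.61 lb/h.
S10 = (1−0.856)×991.61 + 487.52 = 630.31 lb/h.
Recycle S8 = (1−0.316)×630.31 = 431.13 lb/h.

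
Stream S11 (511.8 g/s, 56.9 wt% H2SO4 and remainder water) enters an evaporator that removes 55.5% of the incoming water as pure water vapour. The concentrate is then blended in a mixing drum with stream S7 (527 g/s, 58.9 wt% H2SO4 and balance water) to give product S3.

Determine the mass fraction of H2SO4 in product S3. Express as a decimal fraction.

0.6565

Vapour removed = 0.555×0.431×511.8 = 122.43 g/s; concentrate = 389.37 g/s.
H2SO4 reaching the mixer = 291.21 (from concentrate) + 527×0.589 = 601.62 g/s.
Product flow = 389.37 + 527 = 916.37 g/s; H2SO4 fraction = 0.6565.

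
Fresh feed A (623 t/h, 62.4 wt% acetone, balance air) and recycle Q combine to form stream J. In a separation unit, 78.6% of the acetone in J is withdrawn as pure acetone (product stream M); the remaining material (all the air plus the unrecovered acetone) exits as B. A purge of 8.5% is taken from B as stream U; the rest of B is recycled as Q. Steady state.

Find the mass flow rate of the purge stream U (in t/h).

243 t/h

air enters only via A and leaves only via the purge: 623×0.376 = 0.085×(air in B), and the separation unit passes all air, so air in J = air in B = 2755.9 t/h.
acetone in J: m_A = 623×0.624 + (1−0.085)·(1−0.786)·m_A, so m_A = 388.75/0.8042 = 483.41 t/h.
B = (1−0.786)×483.41 + 2755.9 = 2859.3 t/h.
Purge U = 0.085×2859.3 = 243.04 t/h.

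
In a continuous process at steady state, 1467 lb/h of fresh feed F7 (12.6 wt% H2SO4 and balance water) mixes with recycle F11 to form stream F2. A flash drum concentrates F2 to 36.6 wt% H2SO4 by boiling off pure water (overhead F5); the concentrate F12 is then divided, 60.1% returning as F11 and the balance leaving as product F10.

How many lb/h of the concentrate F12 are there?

1266 lb/h

Overall H2SO4 balance (none leaves overhead): H2SO4 in fresh feed = H2SO4 in product, i.e. 1467×0.126 = (1−0.601)·F12·0.366.
F12 = 184.84/(0.366×0.399) = 1265.7 lb/h.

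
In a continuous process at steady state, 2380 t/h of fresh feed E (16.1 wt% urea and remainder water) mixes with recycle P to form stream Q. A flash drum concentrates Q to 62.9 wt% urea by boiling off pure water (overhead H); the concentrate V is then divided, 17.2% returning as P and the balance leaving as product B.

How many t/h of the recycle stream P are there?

126.5 t/h

Overall urea balance (none leaves overhead): urea in fresh feed = urea in product, i.e. 2380×0.161 = (1−0.172)·V·0.629.
V = 383.18/(0.629×0.828) = 735.74 t/h.
Recycle P = 0.172×735.74 = 126.55 t/h.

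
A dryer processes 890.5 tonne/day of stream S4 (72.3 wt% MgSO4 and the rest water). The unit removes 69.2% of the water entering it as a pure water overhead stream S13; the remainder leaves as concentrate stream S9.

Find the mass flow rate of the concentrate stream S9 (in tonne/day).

719.8 tonne/day

water entering = 890.5×0.277 = 246.67 tonne/day; overhead removed = 0.692×246.67 = 170.69 tonne/day.
Concentrate = 890.5 − 170.69 = 719.81 tonne/day.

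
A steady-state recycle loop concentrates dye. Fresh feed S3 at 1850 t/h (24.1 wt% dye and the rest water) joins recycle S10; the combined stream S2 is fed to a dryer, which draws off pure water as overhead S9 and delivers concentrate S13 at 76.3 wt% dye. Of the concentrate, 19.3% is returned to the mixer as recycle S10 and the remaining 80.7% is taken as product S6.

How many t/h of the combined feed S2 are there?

Overall dye balance (none leaves overhead): dye in fresh feed = dye in product, i.e. 1850×0.241 = (1−0.193)·S13·0.763.
S13 = 445.85/(0.763×0.807) = 724.09 t/h.
Recycle S10 = 0.193×724.09 = 139.75 t/h.
Combined feed S2 = 1850 + 139.75 = 1989.7 t/h.

1990 t/h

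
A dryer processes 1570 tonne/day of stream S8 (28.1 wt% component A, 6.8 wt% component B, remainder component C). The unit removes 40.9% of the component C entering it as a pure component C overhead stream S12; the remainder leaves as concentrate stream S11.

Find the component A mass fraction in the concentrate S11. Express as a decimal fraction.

0.383

component A is not removed: 1570×0.281 = 441.17 tonne/day of component A enters S11.
component C entering = 1570×0.651 = 1022.1 tonne/day; overhead removed = 0.409×1022.1 = 418.03 tonne/day.
Concentrate = 1570 − 418.03 = 1152 tonne/day.
Mass fraction = 441.17/1152 = 0.383.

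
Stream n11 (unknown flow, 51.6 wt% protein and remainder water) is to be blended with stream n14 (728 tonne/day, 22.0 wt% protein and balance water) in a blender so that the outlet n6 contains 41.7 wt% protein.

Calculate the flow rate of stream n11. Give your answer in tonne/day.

1449 tonne/day

Let n11 be the unknown flow. Total out = 728 + n11.
protein balance: 160.16 + 0.516·n11 = 0.417·(728 + n11)
(0.516 − 0.417)·n11 = 0.417×728 − 160.16 = 143.42
n11 = 143.42 / 0.099 = 1448.6 tonne/day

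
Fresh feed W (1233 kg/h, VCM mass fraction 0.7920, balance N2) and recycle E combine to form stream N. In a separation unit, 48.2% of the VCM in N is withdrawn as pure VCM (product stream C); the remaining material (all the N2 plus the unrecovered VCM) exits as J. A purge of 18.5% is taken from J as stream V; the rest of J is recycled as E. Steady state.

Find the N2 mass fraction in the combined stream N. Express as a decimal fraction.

N2 enters only via W and leaves only via the purge: 1233×0.208 = 0.185×(N2 in J), and the separation unit passes all N2, so N2 in N = N2 in J = 1386.3 kg/h.
VCM in N: m_A = 1233×0.792 + (1−0.185)·(1−0.482)·m_A, so m_A = 976.54/0.5778 = 1690 kg/h.
N = 1690 + 1386.3 = 3076.3 kg/h.
N2 fraction in N = 1386.3/3076.3 = 0.4506.

0.4506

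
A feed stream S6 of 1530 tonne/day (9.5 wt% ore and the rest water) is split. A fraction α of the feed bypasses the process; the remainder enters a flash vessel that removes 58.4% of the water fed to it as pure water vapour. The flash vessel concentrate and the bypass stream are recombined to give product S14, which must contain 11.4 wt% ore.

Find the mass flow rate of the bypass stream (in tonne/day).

All 1530×0.095 = 145.35 tonne/day of ore reaches S14, so S14 = 145.35/0.114 = 1275 tonne/day and vapour = 255 tonne/day.
The evaporator receives (1−α)·1530 of feed at 0.905 water and removes 0.584 of that water:
0.584×0.905×(1−α)×1530 = 255
(1−α) = 255/808.64 = 0.3153;  α = 0.6847.
Bypass flow = 0.6847×1530 = 1047.5 tonne/day.

1048 tonne/day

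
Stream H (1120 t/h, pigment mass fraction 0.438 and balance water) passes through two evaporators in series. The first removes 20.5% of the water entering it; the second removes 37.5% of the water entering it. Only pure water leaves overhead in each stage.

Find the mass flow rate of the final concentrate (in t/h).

water in feed = 1120×0.562 = 629.44 t/h.
After stage 1: water left = (1−0.205)×629.44 = 500.4; stream total = 990.96 t/h.
After stage 2: water left = (1−0.375)×500.4 = 312.75; final concentrate = 803.31 t/h.

803.3 t/h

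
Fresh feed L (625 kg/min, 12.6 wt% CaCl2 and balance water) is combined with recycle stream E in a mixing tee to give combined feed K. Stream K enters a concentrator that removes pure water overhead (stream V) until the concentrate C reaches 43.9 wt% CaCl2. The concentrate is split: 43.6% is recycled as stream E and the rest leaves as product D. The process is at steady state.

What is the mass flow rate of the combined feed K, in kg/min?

Overall CaCl2 balance (none leaves overhead): CaCl2 in fresh feed = CaCl2 in product, i.e. 625×0.126 = (1−0.436)·C·0.439.
C = 78.75/(0.439×0.564) = 318.06 kg/min.
Recycle E = 0.436×318.06 = 138.67 kg/min.
Combined feed K = 625 + 138.67 = 763.67 kg/min.

763.7 kg/min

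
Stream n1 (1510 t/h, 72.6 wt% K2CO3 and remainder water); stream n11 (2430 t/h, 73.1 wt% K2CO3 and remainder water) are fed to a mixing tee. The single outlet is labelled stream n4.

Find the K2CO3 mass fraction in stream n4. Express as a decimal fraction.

0.729

Total flow out = 1510 + 2430 = 3940 t/h.
K2CO3 in = 1510×0.726 + 2430×0.731 = 2872.6 t/h.
K2CO3 mass fraction in n4 = 2872.6/3940 = 0.729.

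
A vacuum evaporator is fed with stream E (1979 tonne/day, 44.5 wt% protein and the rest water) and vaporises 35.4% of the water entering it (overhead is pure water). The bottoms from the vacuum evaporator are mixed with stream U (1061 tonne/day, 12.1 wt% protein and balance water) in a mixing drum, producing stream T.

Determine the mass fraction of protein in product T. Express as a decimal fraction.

Vapour removed = 0.354×0.555×1979 = 388.81 tonne/day; concentrate = 1590.2 tonne/day.
protein reaching the mixer = 880.65 (from concentrate) + 1061×0.121 = 1009 tonne/day.
Product flow = 1590.2 + 1061 = 2651.2 tonne/day; protein fraction = 0.3806.

0.3806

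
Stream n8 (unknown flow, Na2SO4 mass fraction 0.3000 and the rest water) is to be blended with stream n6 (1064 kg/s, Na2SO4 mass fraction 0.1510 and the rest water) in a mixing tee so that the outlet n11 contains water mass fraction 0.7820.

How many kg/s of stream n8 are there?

Let n8 be the unknown flow. Total out = 1064 + n8.
water balance: 903.34 + 0.700·n8 = 0.782·(1064 + n8)
(0.700 − 0.782)·n8 = 0.782×1064 − 903.34 = -71.288
n8 = -71.288 / -0.082 = 869.37 kg/s

869.4 kg/s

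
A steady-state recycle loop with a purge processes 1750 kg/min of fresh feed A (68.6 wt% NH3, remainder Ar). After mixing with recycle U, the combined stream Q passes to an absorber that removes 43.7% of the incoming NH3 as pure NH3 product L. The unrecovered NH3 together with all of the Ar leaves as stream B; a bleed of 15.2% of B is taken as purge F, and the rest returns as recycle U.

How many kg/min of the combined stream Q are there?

5912 kg/min

Ar enters only via A and leaves only via the purge: 1750×0.314 = 0.152×(Ar in B), and the absorber passes all Ar, so Ar in Q = Ar in B = 3615.1 kg/min.
NH3 in Q: m_A = 1750×0.686 + (1−0.152)·(1−0.437)·m_A, so m_A = 1200.5/0.5226 = 2297.3 kg/min.
Q = 2297.3 + 3615.1 = 5912.4 kg/min.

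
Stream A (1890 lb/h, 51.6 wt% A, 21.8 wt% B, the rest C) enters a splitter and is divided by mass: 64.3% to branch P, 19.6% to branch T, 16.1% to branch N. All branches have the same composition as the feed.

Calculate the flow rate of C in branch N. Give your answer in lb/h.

80.94 lb/h

Branch N total = 0.161×1890 = 304.29 lb/h.
C in N = 0.266×304.29 = 80.941 lb/h.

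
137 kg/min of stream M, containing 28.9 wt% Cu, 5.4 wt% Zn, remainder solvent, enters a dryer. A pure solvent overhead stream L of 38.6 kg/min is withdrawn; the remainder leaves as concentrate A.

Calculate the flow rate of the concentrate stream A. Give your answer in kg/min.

98.4 kg/min

Concentrate = 137 − 38.6 = 98.4 kg/min.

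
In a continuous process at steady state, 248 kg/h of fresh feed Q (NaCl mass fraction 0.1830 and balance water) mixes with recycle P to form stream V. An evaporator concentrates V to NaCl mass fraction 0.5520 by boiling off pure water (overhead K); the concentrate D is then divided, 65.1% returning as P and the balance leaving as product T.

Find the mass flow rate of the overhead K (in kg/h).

Overall NaCl balance (none leaves overhead): NaCl in fresh feed = NaCl in product, i.e. 248×0.183 = (1−0.651)·D·0.552.
D = 45.384/(0.552×0.349) = 235.58 kg/h.
Recycle P = 0.651×235.58 = 153.36 kg/h.
Combined feed V = 248 + 153.36 = 401.36 kg/h.
Overhead K = V − D = 401.36 − 235.58 = 165.78 kg/h.

165.8 kg/h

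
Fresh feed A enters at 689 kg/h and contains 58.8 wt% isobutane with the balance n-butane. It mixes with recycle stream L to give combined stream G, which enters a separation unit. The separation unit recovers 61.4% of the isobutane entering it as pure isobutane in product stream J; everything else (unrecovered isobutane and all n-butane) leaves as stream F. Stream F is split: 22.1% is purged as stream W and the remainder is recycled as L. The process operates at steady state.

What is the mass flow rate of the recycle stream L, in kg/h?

1175 kg/h

n-butane enters only via A and leaves only via the purge: 689×0.412 = 0.221×(n-butane in F), and the separation unit passes all n-butane, so n-butane in G = n-butane in F = 1284.5 kg/h.
isobutane in G: m_A = 689×0.588 + (1−0.221)·(1−0.614)·m_A, so m_A = 405.13/0.6993 = 579.33 kg/h.
F = (1−0.614)×579.33 + 1284.5 = 1508.1 kg/h.
Recycle L = (1−0.221)×1508.1 = 1174.8 kg/h.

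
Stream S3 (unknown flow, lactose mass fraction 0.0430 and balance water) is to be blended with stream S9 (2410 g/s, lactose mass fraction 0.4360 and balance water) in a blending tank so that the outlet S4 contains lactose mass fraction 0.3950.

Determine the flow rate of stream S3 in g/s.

280.7 g/s

Let S3 be the unknown flow. Total out = 2410 + S3.
lactose balance: 1050.8 + 0.043·S3 = 0.395·(2410 + S3)
(0.043 − 0.395)·S3 = 0.395×2410 − 1050.8 = -98.81
S3 = -98.81 / -0.352 = 280.71 g/s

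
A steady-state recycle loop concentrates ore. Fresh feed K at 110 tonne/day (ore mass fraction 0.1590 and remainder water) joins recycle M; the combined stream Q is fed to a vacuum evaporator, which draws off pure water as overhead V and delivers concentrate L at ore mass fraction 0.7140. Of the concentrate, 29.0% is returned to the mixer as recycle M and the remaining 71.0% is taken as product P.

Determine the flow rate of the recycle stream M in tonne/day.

10.01 tonne/day

Overall ore balance (none leaves overhead): ore in fresh feed = ore in product, i.e. 110×0.159 = (1−0.290)·L·0.714.
L = 17.49/(0.714×0.710) = 34.501 tonne/day.
Recycle M = 0.290×34.501 = 10.005 tonne/day.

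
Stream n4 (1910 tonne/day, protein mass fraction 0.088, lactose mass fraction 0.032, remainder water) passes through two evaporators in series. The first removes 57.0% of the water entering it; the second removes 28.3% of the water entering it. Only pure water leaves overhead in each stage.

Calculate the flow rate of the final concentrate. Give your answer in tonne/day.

water in feed = 1910×0.880 = 1680.8 tonne/day.
After stage 1: water left = (1−0.570)×1680.8 = 722.74; stream total = 951.94 tonne/day.
After stage 2: water left = (1−0.283)×722.74 = 518.21; final concentrate = 747.41 tonne/day.

747.4 tonne/day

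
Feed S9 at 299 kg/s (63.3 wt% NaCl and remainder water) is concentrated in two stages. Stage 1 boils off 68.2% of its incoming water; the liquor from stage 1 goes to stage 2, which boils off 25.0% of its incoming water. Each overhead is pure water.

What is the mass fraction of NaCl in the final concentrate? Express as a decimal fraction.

0.8785

water in feed = 299×0.367 = 109.73 kg/s.
After stage 1: water left = (1−0.682)×109.73 = 34.895; stream total = 224.16 kg/s.
After stage 2: water left = (1−0.250)×34.895 = 26.171; final concentrate = 215.44 kg/s.
NaCl fraction = 189.27/215.44 = 0.8785.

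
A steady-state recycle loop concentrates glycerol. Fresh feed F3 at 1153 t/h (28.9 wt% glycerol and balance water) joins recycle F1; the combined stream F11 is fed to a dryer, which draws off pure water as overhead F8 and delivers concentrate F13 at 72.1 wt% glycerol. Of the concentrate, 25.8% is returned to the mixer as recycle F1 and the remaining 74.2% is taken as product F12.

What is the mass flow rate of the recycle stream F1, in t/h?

Overall glycerol balance (none leaves overhead): glycerol in fresh feed = glycerol in product, i.e. 1153×0.289 = (1−0.258)·F13·0.721.
F13 = 333.22/(0.721×0.742) = 622.86 t/h.
Recycle F1 = 0.258×622.86 = 160.7 t/h.

160.7 t/h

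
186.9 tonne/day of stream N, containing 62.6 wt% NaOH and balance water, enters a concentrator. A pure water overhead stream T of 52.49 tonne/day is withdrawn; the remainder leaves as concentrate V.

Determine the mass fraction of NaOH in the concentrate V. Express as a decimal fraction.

NaOH is not removed: 186.9×0.626 = 117 tonne/day of NaOH enters V.
Concentrate = 186.9 − 52.49 = 134.41 tonne/day.
Mass fraction = 117/134.41 = 0.870.

0.870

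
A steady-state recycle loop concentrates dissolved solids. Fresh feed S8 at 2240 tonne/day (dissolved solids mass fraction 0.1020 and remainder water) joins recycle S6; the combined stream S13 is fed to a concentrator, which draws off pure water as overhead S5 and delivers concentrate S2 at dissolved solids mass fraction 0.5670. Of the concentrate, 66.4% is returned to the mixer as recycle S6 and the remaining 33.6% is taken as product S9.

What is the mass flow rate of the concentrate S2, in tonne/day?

Overall dissolved solids balance (none leaves overhead): dissolved solids in fresh feed = dissolved solids in product, i.e. 2240×0.102 = (1−0.664)·S2·0.567.
S2 = 228.48/(0.567×0.336) = 1199.3 tonne/day.

1199 tonne/day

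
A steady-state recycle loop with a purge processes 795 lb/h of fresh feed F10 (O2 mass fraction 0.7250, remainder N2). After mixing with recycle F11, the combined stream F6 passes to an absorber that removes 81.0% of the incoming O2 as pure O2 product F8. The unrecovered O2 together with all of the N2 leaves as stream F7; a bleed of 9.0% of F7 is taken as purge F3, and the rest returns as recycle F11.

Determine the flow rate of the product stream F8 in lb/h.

564.5 lb/h

O2 in F6: m_A = 795×0.725 + (1−0.090)·(1−0.810)·m_A, so m_A = 576.38/0.8271 = 696.86 lb/h.
Product F8 = 0.810×696.86 = 564.46 lb/h.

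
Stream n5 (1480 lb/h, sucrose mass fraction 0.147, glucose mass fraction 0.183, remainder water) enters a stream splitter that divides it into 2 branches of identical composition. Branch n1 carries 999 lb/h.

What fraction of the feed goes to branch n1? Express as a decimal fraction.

0.675

Fraction to n1 = 999/1480 = 0.6750.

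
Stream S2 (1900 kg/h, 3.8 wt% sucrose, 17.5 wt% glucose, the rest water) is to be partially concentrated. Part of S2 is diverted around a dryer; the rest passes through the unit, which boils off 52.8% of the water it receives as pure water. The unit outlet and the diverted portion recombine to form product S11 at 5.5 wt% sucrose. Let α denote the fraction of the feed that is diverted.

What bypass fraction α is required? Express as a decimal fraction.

All 1900×0.038 = 72.2 kg/h of sucrose reaches S11, so S11 = 72.2/0.055 = 1312.7 kg/h and vapour = 587.27 kg/h.
The evaporator receives (1−α)·1900 of feed at 0.787 water and removes 0.528 of that water:
0.528×0.787×(1−α)×1900 = 587.27
(1−α) = 587.27/789.52 = 0.7438;  α = 0.2562.

0.256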